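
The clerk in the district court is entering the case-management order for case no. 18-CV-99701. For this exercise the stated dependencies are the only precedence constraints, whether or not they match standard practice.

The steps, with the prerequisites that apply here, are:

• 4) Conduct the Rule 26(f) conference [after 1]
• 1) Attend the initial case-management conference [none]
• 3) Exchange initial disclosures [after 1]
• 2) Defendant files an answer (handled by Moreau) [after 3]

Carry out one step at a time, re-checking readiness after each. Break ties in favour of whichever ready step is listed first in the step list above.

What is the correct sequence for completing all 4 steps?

1 → 4 → 3 → 2

1 is the only step with nothing outstanding, so it goes first.
4 and 3 are both available; 4 is listed earlier → 4.
That leaves 3 as the only ready step → 3.
2 needed 3, now all done → 2.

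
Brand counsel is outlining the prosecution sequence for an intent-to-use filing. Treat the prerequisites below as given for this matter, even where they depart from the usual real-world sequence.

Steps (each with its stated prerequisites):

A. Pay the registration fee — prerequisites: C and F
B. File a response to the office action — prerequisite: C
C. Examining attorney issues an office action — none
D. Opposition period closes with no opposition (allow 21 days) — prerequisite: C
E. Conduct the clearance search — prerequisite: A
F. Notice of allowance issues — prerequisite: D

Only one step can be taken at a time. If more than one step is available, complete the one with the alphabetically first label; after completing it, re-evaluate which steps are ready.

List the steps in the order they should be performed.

C is the only step with nothing outstanding, so it goes first.
Ready: B and D. B has the earlier label → B.
D needed C, now all done → D.
That leaves F as the only ready step → F.
Next only A has its prerequisites met → A.
That leaves E as the only ready step → E.

C, B, D, F, A, E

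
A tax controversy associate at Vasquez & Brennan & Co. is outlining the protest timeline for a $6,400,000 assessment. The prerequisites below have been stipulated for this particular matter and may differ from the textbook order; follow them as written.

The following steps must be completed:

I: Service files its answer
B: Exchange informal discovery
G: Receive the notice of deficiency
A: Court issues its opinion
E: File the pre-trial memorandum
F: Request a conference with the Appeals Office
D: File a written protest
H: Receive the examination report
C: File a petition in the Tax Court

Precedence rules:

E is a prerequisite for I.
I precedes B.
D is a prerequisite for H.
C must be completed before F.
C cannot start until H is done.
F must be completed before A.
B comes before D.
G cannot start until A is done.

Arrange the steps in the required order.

E → I → B → D → H → C → F → A → G

E is the only step with nothing outstanding, so it goes first.
I is the only step now ready → I.
B needed I, now all done → B.
That leaves D as the only ready step → D.
H is the only step now ready → H.
That leaves C as the only ready step → C.
F needed C, now all done → F.
Next only A has its prerequisites met → A.
That leaves G as the only ready step → G.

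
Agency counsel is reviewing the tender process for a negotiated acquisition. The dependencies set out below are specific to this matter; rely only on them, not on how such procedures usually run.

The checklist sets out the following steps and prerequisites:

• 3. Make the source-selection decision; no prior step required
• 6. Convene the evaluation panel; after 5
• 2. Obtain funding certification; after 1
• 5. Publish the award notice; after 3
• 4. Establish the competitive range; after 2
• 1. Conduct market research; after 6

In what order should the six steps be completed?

3 5 6 1 2 4

3 is the only step with nothing outstanding, so it goes first.
That leaves 5 as the only ready step → 5.
6 needed 5, now all done → 6.
That leaves 1 as the only ready step → 1.
2 needed 1, now all done → 2.
Next only 4 has its prerequisites met → 4.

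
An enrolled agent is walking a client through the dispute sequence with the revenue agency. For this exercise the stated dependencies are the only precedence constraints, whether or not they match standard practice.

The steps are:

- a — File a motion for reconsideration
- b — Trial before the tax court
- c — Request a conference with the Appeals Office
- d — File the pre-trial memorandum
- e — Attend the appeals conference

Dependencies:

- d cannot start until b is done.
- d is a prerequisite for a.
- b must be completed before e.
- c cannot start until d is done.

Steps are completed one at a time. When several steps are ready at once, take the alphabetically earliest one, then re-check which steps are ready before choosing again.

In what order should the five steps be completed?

b d a c e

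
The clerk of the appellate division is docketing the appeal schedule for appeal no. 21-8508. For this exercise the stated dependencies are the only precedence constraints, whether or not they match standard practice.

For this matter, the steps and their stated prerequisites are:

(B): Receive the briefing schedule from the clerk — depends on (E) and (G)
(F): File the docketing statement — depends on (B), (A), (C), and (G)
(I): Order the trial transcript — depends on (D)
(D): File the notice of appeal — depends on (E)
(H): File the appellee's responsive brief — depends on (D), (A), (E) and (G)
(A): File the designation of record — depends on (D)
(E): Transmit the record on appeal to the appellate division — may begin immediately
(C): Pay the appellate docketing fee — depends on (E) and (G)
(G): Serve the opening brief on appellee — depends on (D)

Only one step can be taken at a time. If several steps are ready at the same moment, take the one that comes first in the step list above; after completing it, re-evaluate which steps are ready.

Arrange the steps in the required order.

(E), (D), (I), (A), (G), (B), (H), (C), (F)

(E) has no prerequisites → (E) first.
Next only (D) has its prerequisites met → (D).
Ready: (I), (A) and (G). (I) is listed earlier → (I).
Now (A) and (G) have their prerequisites met. (A) is listed earlier, so (A) next.
That leaves (G) as the only ready step → (G).
Now (B), (H) and (C) have their prerequisites met. (B) is listed earlier, so (B) next.
Now (H) and (C) have their prerequisites met. (H) is listed earlier, so (H) next.
(C) is the only step now ready → (C).
(F) is the only step now ready → (F).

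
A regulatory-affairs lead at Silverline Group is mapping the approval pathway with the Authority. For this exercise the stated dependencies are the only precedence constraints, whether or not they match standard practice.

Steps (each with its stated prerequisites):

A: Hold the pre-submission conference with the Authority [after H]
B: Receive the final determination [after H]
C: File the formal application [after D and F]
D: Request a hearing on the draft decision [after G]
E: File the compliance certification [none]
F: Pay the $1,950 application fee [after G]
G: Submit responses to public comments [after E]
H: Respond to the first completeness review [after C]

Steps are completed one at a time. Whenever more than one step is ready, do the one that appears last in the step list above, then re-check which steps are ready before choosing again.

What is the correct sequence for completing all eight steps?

E → G → F → D → C → H → B → A

E has no prerequisites → E first.
Next only G has its prerequisites met → G.
Ready: F and D. F is listed later → F.
D is the only step now ready → D.
C is the only step now ready → C.
Next only H has its prerequisites met → H.
Ready: B and A. B is listed later → B.
A needed H, now all done → A.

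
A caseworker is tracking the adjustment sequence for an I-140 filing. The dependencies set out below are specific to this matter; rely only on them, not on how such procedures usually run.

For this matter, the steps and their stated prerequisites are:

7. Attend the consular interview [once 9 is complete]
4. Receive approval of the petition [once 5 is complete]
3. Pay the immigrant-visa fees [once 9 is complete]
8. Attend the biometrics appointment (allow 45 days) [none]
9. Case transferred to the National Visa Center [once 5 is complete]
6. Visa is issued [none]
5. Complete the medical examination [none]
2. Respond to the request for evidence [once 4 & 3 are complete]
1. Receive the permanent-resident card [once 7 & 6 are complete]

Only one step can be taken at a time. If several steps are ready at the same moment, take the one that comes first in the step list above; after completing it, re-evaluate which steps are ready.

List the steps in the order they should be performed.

8, 6 and 5 have no prerequisites; 8 is listed earlier, so 8 is first.
Ready: 6 and 5. 6 is listed earlier → 6.
That leaves 5 as the only ready step → 5.
Ready: 4 and 9. 4 is listed earlier → 4.
That leaves 9 as the only ready step → 9.
Now 7 and 3 have their prerequisites met. 7 is listed earlier, so 7 next.
1 now also ready, so the ready set is {3, 1}; 3 is listed earlier → 3.
Ready: 2 and 1. 2 is listed earlier → 2.
That leaves 1 as the only ready step → 1.

8, 6, 5, 4, 9, 7, 3, 2, 1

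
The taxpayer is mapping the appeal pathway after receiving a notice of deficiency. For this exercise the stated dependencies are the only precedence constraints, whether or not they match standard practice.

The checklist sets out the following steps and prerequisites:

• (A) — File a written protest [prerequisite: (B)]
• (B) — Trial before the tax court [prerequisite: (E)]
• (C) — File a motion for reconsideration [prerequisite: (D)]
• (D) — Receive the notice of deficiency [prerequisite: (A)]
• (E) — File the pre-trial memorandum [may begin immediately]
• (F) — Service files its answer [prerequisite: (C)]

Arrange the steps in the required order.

Only (E) has no prerequisites, so it is first.
(B) needed (E), now all done → (B).
That leaves (A) as the only ready step → (A).
That leaves (D) as the only ready step → (D).
(C) needed (D), now all done → (C).
(F) is the only step now ready → (F).

(E), (B), (A), (D), (C), (F)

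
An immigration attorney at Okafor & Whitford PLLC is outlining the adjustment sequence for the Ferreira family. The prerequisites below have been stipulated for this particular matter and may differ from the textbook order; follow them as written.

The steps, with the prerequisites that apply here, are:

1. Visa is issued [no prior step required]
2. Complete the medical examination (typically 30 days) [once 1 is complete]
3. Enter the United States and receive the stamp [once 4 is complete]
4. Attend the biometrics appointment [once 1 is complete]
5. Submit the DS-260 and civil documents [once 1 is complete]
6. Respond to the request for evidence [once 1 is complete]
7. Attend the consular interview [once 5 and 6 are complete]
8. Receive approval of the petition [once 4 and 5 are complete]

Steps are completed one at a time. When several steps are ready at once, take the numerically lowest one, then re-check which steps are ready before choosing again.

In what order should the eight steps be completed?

1 has no prerequisites → 1 first.
Now 2, 4, 5 and 6 have their prerequisites met. 2 has the earlier label, so 2 next.
4, 5 and 6 are all available; 4 has the earlier label → 4.
3, 5 and 6 are all available; 3 has the earlier label → 3.
Now 5 and 6 have their prerequisites met. 5 has the earlier label, so 5 next.
Ready: 6 and 8. 6 has the earlier label → 6.
Ready: 7 and 8. 7 has the earlier label → 7.
8 needed 4 and 5, now all done → 8.

1, 2, 4, 3, 5, 6, 7, 8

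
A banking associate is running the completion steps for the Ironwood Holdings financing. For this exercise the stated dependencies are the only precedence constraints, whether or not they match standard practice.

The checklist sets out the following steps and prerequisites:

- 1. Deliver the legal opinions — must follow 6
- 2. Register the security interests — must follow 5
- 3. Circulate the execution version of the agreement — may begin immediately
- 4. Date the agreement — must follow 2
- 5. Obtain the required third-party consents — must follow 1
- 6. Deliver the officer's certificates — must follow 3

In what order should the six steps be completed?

3 6 1 5 2 4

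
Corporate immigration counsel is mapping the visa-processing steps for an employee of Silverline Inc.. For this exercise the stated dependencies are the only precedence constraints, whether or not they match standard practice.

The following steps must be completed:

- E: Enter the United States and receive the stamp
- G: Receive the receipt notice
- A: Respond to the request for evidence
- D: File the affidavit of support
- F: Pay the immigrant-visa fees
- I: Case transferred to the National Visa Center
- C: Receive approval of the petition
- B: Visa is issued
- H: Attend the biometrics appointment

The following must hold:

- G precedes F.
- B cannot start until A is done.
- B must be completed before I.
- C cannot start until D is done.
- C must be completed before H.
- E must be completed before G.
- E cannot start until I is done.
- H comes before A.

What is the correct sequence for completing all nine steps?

D → C → H → A → B → I → E → G → F

Only D has no prerequisites, so it is first.
That leaves C as the only ready step → C.
H needed C, now all done → H.
A is the only step now ready → A.
Next only B has its prerequisites met → B.
I is the only step now ready → I.
E needed I, now all done → E.
That leaves G as the only ready step → G.
That leaves F as the only ready step → F.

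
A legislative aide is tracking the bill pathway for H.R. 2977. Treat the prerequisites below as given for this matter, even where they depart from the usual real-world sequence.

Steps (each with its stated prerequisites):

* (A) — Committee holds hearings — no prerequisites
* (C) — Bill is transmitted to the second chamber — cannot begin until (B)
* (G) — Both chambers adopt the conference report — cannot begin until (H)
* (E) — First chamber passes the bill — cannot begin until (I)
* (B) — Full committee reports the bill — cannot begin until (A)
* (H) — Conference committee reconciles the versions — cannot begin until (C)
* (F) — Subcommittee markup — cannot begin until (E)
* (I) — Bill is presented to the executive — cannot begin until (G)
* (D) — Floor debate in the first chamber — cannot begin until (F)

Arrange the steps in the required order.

(A) → (B) → (C) → (H) → (G) → (I) → (E) → (F) → (D)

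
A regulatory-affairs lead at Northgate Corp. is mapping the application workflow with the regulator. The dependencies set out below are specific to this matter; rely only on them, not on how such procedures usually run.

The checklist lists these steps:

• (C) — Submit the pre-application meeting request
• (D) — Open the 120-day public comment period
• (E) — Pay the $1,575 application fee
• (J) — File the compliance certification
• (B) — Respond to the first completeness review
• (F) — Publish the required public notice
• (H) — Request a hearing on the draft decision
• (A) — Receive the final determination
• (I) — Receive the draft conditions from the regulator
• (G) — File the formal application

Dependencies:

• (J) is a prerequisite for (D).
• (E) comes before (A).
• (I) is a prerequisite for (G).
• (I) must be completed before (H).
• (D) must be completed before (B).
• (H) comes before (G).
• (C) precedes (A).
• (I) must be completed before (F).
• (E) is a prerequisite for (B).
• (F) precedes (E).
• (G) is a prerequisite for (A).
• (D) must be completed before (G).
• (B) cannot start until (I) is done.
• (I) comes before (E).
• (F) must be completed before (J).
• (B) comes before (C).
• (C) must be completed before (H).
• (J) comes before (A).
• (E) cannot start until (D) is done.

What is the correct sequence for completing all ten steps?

(I), (F), (J), (D), (E), (B), (C), (H), (G), (A)

(I) is the only step with nothing outstanding, so it goes first.
(F) needed (I), now all done → (F).
Next only (J) has its prerequisites met → (J).
Next only (D) has its prerequisites met → (D).
That leaves (E) as the only ready step → (E).
(B) needed (D), (E) and (I), now all done → (B).
That leaves (C) as the only ready step → (C).
(H) needed (C) and (I), now all done → (H).
(G) needed (D), (H) and (I), now all done → (G).
(A) needed (C), (E), (J) and (G), now all done → (A).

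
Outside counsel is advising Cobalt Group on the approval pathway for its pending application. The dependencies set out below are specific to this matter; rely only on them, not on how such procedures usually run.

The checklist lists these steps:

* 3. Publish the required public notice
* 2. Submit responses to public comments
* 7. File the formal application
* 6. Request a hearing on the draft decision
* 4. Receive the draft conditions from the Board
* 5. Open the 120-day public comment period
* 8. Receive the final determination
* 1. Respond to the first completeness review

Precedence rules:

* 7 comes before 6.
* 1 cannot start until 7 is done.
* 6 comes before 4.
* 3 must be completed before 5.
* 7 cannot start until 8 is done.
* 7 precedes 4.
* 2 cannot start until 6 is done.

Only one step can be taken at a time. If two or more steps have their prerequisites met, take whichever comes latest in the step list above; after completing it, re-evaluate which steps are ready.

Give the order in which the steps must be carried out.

Nothing is required for 8 and 3. 8 is listed later → 8 first.
7 now also ready, so the ready set is {7, 3}; 7 is listed later → 7.
Now 1, 6 and 3 have their prerequisites met. 1 is listed later, so 1 next.
Now 6 and 3 have their prerequisites met. 6 is listed later, so 6 next.
4, 2 and 3 are all available; 4 is listed later → 4.
Ready: 2 and 3. 2 is listed later → 2.
That leaves 3 as the only ready step → 3.
5 is the only step now ready → 5.

8 → 7 → 1 → 6 → 4 → 2 → 3 → 5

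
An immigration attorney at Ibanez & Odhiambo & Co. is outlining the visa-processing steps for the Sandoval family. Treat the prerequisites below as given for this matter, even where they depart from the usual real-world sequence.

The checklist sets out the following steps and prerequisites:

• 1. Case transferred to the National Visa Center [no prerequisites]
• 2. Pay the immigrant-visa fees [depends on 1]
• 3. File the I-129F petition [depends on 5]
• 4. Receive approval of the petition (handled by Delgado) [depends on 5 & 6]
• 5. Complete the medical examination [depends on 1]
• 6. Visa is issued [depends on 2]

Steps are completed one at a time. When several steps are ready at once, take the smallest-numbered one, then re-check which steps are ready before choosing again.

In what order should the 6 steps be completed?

1 is the only step with nothing outstanding, so it goes first.
2 and 5 are both available; 2 has the earlier label → 2.
6 now also ready, so the ready set is {5, 6}; 5 has the earlier label → 5.
Ready: 3 and 6. 3 has the earlier label → 3.
6 is the only step now ready → 6.
4 needed 5 and 6, now all done → 4.

1 2 5 3 6 4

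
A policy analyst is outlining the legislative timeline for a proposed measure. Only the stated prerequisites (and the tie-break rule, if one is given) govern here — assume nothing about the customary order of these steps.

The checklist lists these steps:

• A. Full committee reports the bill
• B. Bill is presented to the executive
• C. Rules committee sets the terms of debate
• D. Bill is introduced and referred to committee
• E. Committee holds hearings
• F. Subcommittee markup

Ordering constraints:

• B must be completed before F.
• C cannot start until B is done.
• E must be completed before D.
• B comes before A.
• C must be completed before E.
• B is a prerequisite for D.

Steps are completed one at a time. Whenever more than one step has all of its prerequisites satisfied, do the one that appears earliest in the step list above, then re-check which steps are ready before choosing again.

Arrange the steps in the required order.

B has no prerequisites → B first.
A, C and F are all available; A is listed earlier → A.
Ready: C and F. C is listed earlier → C.
E now also ready, so the ready set is {E, F}; E is listed earlier → E.
D and F are both available; D is listed earlier → D.
F needed B, now all done → F.

B A C E D F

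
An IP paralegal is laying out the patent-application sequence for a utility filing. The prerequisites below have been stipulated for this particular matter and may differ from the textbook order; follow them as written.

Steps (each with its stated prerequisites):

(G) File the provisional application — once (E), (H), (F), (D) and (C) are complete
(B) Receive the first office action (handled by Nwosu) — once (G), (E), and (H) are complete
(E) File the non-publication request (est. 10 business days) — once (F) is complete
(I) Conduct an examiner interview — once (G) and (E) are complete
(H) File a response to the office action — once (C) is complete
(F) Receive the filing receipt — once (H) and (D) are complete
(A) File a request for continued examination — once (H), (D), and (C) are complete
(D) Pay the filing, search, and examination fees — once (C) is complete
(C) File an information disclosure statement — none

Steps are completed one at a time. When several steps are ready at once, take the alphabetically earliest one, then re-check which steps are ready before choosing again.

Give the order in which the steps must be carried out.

(C) has no prerequisites → (C) first.
(D) and (H) are both available; (D) has the earlier label → (D).
That leaves (H) as the only ready step → (H).
(A) and (F) are both available; (A) has the earlier label → (A).
(F) needed (D) and (H), now all done → (F).
(E) needed (F), now all done → (E).
Next only (G) has its prerequisites met → (G).
Ready: (B) and (I). (B) has the earlier label → (B).
Next only (I) has its prerequisites met → (I).

(C), (D), (H), (A), (F), (E), (G), (B), (I)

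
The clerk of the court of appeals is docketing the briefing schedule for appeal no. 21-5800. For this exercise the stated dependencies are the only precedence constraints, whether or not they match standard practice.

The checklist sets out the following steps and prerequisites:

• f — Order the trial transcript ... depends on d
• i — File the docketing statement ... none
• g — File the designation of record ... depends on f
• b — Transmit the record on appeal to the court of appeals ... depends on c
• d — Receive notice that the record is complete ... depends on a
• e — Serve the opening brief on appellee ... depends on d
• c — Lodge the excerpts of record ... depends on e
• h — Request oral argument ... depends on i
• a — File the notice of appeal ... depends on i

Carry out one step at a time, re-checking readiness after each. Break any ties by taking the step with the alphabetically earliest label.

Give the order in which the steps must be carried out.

i is the only step with nothing outstanding, so it goes first.
Ready: a and h. a has the earlier label → a.
Now d and h have their prerequisites met. d has the earlier label, so d next.
e, f and h are all available; e has the earlier label → e.
Now c, f and h have their prerequisites met. c has the earlier label, so c next.
Now b, f and h have their prerequisites met. b has the earlier label, so b next.
Now f and h have their prerequisites met. f has the earlier label, so f next.
Now g and h have their prerequisites met. g has the earlier label, so g next.
h is the only step now ready → h.

i, a, d, e, c, b, f, g, h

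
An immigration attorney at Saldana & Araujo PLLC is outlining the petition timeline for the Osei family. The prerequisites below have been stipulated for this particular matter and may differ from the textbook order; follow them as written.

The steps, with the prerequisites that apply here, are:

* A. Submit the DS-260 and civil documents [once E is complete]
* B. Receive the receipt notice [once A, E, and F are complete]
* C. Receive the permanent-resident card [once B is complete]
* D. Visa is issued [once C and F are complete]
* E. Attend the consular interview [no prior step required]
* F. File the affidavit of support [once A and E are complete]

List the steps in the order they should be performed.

E has no prerequisites → E first.
A is the only step now ready → A.
That leaves F as the only ready step → F.
That leaves B as the only ready step → B.
C needed B, now all done → C.
Next only D has its prerequisites met → D.

E A F B C D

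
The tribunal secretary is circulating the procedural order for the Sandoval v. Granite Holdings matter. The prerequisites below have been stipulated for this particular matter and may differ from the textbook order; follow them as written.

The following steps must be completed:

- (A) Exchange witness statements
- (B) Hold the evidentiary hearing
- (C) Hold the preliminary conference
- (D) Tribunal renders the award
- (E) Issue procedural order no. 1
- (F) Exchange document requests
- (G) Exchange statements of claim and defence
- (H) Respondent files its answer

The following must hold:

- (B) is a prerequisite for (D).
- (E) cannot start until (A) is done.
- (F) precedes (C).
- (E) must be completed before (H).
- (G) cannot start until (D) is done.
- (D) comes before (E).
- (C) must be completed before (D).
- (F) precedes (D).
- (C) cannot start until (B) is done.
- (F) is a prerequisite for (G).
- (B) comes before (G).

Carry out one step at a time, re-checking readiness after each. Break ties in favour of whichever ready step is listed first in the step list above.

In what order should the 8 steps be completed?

(A) → (B) → (F) → (C) → (D) → (E) → (G) → (H)

(A), (B) and (F) have no prerequisites; (A) is listed earlier, so (A) is first.
Now (B) and (F) have their prerequisites met. (B) is listed earlier, so (B) next.
Next only (F) has its prerequisites met → (F).
That leaves (C) as the only ready step → (C).
(D) needed (B), (C) and (F), now all done → (D).
Ready: (E) and (G). (E) is listed earlier → (E).
(H) now also ready, so the ready set is {(G), (H)}; (G) is listed earlier → (G).
(H) needed (E), now all done → (H).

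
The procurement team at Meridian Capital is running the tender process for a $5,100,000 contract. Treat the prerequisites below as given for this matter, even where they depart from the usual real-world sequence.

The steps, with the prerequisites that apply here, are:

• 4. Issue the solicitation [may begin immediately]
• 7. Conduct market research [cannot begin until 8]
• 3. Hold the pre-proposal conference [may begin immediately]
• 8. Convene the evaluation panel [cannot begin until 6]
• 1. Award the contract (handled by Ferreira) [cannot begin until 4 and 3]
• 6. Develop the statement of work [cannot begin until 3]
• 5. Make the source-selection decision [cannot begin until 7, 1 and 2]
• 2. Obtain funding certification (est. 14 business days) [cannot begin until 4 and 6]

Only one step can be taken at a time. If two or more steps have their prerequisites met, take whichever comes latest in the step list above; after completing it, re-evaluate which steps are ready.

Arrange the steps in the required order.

3, 6, 8, 7, 4, 2, 1, 5

3 and 4 have no prerequisites; 3 is listed later, so 3 is first.
Now 6 and 4 have their prerequisites met. 6 is listed later, so 6 next.
Now 8 and 4 have their prerequisites met. 8 is listed later, so 8 next.
7 and 4 are both available; 7 is listed later → 7.
Next only 4 has its prerequisites met → 4.
2 and 1 are both available; 2 is listed later → 2.
That leaves 1 as the only ready step → 1.
That leaves 5 as the only ready step → 5.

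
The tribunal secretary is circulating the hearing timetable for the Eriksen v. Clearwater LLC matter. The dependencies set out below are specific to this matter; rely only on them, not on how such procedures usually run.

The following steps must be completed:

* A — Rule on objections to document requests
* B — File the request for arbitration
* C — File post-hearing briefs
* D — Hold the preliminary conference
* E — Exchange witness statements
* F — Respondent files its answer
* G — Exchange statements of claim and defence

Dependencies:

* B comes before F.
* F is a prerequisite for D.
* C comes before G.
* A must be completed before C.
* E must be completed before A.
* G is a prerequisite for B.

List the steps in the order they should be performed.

E is the only step with nothing outstanding, so it goes first.
A needed E, now all done → A.
C is the only step now ready → C.
G is the only step now ready → G.
B needed G, now all done → B.
F is the only step now ready → F.
Next only D has its prerequisites met → D.

E → A → C → G → B → F → D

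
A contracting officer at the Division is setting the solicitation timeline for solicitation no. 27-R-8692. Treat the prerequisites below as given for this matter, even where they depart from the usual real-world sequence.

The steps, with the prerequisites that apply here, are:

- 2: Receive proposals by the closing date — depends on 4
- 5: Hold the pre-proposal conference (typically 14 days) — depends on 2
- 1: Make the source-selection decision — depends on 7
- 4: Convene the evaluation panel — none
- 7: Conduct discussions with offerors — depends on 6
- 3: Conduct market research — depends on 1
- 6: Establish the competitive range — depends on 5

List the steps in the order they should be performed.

4 has no prerequisites → 4 first.
That leaves 2 as the only ready step → 2.
That leaves 5 as the only ready step → 5.
6 is the only step now ready → 6.
Next only 7 has its prerequisites met → 7.
Next only 1 has its prerequisites met → 1.
3 needed 1, now all done → 3.

4 → 2 → 5 → 6 → 7 → 1 → 3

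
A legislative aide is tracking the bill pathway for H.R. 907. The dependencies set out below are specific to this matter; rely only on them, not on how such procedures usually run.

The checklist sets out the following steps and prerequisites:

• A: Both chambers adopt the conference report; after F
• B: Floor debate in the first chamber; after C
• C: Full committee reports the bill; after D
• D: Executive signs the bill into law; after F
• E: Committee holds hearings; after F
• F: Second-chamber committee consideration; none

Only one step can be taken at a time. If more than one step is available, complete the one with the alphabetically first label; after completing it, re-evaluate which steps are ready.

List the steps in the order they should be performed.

F A D C B E

Only F has no prerequisites, so it is first.
Ready: A, D and E. A has the earlier label → A.
D and E are both available; D has the earlier label → D.
C now also ready, so the ready set is {C, E}; C has the earlier label → C.
B now also ready, so the ready set is {B, E}; B has the earlier label → B.
Next only E has its prerequisites met → E.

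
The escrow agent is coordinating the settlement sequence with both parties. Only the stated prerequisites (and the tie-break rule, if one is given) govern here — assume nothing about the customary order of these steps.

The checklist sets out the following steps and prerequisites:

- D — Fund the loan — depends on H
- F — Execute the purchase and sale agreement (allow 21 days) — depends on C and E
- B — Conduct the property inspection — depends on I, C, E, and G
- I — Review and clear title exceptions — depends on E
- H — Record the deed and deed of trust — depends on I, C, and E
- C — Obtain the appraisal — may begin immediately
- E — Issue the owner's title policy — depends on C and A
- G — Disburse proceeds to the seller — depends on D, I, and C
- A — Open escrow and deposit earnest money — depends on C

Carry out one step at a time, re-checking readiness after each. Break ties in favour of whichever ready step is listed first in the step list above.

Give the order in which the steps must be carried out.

C, A, E, F, I, H, D, G, B

C has no prerequisites → C first.
A needed C, now all done → A.
Next only E has its prerequisites met → E.
Ready: F and I. F is listed earlier → F.
Next only I has its prerequisites met → I.
H is the only step now ready → H.
D needed H, now all done → D.
Next only G has its prerequisites met → G.
B is the only step now ready → B.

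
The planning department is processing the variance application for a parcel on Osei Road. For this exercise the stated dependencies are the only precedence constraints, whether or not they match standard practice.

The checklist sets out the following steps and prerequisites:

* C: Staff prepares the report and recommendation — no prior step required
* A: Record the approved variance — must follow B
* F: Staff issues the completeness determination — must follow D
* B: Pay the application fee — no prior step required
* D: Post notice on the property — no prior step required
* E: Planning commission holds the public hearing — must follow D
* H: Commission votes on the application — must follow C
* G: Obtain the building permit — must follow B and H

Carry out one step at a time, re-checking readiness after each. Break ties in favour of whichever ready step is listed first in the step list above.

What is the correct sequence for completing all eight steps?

Nothing is required for C, B and D. C is listed earlier → C first.
Ready: B, D and H. B is listed earlier → B.
A now also ready, so the ready set is {A, D, H}; A is listed earlier → A.
D and H are both available; D is listed earlier → D.
F, E and H are all available; F is listed earlier → F.
E and H are both available; E is listed earlier → E.
H is the only step now ready → H.
G needed B and H, now all done → G.

C, B, A, D, F, E, H, G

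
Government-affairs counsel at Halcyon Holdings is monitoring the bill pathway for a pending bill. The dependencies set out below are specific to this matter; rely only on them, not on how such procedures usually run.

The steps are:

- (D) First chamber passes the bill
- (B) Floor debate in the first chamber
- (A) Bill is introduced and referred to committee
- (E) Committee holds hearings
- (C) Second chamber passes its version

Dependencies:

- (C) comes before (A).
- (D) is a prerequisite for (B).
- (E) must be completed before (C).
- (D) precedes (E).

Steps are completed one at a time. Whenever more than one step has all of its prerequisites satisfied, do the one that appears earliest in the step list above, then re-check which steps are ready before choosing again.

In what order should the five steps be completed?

(D) (B) (E) (C) (A)

(D) is the only step with nothing outstanding, so it goes first.
Now (B) and (E) have their prerequisites met. (B) is listed earlier, so (B) next.
(E) needed (D), now all done → (E).
Next only (C) has its prerequisites met → (C).
(A) needed (C), now all done → (A).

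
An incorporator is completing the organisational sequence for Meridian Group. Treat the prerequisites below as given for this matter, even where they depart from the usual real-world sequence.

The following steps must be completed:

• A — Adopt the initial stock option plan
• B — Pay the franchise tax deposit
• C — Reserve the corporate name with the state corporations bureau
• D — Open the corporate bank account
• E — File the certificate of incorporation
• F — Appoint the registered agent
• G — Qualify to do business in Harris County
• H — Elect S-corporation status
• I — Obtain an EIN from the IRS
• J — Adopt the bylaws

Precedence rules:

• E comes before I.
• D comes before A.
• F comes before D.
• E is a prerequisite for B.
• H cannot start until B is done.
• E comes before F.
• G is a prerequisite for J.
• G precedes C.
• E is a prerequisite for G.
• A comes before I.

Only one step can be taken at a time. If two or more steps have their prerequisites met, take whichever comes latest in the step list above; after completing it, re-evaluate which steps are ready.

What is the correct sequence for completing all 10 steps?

E → G → J → F → D → C → B → H → A → I

E has no prerequisites → E first.
Ready: G, F and B. G is listed later → G.
Ready: J, F, C and B. J is listed later → J.
Ready: F, C and B. F is listed later → F.
D, C and B are all available; D is listed later → D.
C, B and A are all available; C is listed later → C.
B and A are both available; B is listed later → B.
H and A are both available; H is listed later → H.
A needed D, now all done → A.
That leaves I as the only ready step → I.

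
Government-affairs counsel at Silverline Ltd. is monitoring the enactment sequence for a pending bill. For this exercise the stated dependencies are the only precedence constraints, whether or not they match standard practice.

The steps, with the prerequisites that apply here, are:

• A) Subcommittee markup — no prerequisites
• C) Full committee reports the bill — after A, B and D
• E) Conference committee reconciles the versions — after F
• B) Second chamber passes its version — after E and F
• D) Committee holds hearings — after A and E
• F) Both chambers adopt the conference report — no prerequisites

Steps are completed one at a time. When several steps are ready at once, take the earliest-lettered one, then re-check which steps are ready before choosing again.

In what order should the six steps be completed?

Nothing is required for A and F. A has the earlier label → A first.
F is the only step now ready → F.
E is the only step now ready → E.
Now B and D have their prerequisites met. B has the earlier label, so B next.
D is the only step now ready → D.
Next only C has its prerequisites met → C.

A F E B D C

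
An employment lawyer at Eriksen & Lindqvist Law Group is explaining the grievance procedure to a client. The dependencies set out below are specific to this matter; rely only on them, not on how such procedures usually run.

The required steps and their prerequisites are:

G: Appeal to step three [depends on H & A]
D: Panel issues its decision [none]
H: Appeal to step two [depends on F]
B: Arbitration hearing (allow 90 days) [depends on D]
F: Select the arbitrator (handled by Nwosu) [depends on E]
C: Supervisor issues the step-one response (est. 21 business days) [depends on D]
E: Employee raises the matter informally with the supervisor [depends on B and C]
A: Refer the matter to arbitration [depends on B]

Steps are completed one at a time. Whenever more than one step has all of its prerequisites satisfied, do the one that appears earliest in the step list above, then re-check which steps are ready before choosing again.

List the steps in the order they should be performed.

Only D has no prerequisites, so it is first.
B and C are both available; B is listed earlier → B.
Now C and A have their prerequisites met. C is listed earlier, so C next.
E now also ready, so the ready set is {E, A}; E is listed earlier → E.
F now also ready, so the ready set is {F, A}; F is listed earlier → F.
H now also ready, so the ready set is {H, A}; H is listed earlier → H.
Next only A has its prerequisites met → A.
G needed H and A, now all done → G.

D, B, C, E, F, H, A, G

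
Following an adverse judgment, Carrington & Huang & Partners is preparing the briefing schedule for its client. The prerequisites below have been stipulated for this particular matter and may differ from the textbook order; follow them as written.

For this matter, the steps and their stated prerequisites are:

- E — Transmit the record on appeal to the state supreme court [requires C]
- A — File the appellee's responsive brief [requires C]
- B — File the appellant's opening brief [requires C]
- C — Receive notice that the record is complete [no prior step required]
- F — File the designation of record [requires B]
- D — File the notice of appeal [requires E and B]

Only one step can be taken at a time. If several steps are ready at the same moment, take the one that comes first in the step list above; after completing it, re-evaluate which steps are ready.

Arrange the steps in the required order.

C has no prerequisites → C first.
E, A and B are all available; E is listed earlier → E.
Now A and B have their prerequisites met. A is listed earlier, so A next.
B needed C, now all done → B.
Ready: F and D. F is listed earlier → F.
That leaves D as the only ready step → D.

C → E → A → B → F → D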